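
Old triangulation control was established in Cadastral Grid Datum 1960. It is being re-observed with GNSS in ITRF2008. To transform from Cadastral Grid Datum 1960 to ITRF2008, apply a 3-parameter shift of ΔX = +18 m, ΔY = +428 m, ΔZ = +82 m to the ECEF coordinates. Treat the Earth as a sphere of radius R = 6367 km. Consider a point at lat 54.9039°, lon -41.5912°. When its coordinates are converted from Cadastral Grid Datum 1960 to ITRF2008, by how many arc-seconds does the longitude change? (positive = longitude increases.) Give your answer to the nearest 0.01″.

Δλ = 18.71″

sin φ = 0.818189, cos φ = 0.574950, sin λ = -0.663811, cos λ = 0.747900.
East component: ΔE = −sin λ·ΔX + cos λ·ΔY = −(-0.663811)(18) + (0.747900)(428) = 332.05 m.
1° of latitude spans πR/180 = 111125 m; at latitude φ, 1° of longitude spans that × cos φ = 63891.3 m, so Δλ = 332.05 / 63891.3 × 3600 = 18.710″.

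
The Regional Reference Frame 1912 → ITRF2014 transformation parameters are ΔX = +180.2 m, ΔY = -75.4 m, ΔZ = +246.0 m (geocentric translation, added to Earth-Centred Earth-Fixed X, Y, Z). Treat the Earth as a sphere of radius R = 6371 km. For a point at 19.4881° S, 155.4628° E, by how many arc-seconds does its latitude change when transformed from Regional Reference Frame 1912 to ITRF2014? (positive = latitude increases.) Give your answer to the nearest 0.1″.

Δφ = 5.4″

sin φ = -0.333611, cos φ = 0.942711, sin λ = 0.415284, cos λ = -0.909692.
North component: ΔN = −sin φ cos λ·ΔX − sin φ sin λ·ΔY + cos φ·ΔZ = −(-0.333611)(-0.909692)(180.2) − (-0.333611)(0.415284)(-75.4) + (0.942711)(246.0) = 166.77 m.
1° of latitude spans πR/180 = 111195 m, so Δφ = 166.77 / 111195 × 3600 = 5.399″.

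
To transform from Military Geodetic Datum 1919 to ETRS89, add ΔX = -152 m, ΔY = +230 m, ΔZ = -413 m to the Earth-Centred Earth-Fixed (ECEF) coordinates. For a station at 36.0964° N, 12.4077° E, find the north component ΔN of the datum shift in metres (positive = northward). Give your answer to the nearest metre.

ΔN = -275 m

The local north axis is (−sin φ cos λ, −sin φ sin λ, cos φ), giving ΔN = 87.459 − 29.115 − 333.715 = -275.37 m.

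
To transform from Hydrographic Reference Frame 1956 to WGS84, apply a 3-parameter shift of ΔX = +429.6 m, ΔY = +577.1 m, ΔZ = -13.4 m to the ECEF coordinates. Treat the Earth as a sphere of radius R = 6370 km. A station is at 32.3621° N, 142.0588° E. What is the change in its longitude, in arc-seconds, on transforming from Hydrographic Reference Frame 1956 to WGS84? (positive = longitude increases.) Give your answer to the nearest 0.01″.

sin φ = 0.535268, cos φ = 0.844682, sin λ = 0.614852, cos λ = -0.788642.
East component: ΔE = −sin λ·ΔX + cos λ·ΔY = −(0.614852)(429.6) + (-0.788642)(577.1) = -719.27 m.
1° of latitude spans πR/180 = 111177 m; at latitude φ, 1° of longitude spans that × cos φ = 93909.6 m, so Δλ = -719.27 / 93909.6 × 3600 = -27.573″.

Δλ = -27.57″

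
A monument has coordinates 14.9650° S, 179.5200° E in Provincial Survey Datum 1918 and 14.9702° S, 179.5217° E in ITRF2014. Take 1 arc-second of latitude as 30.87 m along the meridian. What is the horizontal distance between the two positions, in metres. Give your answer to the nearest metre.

Δφ = -14.9702° − -14.9650° = -0.0052°; Δλ = 179.5217° − 179.5200° = +0.0017°.
1° of latitude = 3600 × 30.87 = 111132 m.
ΔN = Δφ × 111132 = -577.9 m; ΔE = Δλ × 111132 × cos(-14.9650°) = +0.0017 × 111132 × 0.966084 = 182.5 m.
Distance = √(ΔE² + ΔN²) = √(182.5² + (-577.9)²) = 606.0 m.

606 m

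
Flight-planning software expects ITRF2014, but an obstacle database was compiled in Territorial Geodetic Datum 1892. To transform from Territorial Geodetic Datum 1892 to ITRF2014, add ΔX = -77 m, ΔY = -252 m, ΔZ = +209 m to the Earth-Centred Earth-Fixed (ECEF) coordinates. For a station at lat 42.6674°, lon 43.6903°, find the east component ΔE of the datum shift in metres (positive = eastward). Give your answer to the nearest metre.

ΔE = -129 m

At φ = 42.6674°, λ = 43.6903°: sin φ = 0.677741, cos φ = 0.735300, sin λ = 0.690760, cos λ = 0.723084.
ΔE = −sin λ·ΔX + cos λ·ΔY = −(0.690760)·(-77) + (0.723084)·(-252) = -129.03 m.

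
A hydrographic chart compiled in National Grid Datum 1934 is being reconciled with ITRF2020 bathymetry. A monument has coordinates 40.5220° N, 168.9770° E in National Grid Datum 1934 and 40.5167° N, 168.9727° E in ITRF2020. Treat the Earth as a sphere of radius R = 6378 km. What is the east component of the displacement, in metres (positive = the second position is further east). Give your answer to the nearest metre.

Δφ = 40.5167° − 40.5220° = -0.0053°; Δλ = 168.9727° − 168.9770° = -0.0043°.
1° along a meridian = πR/180 = 111317 m.
ΔN = Δφ × 111317 = -590.0 m; ΔE = Δλ × 111317 × cos(40.5220°) = -0.0043 × 111317 × 0.760157 = -363.9 m.

ΔE = -364 m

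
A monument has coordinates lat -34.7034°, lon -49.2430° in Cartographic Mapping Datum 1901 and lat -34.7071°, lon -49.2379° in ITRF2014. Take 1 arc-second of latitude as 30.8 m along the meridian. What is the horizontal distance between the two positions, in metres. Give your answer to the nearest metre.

Δφ = -34.7071° − -34.7034° = -0.0037°; Δλ = -49.2379° − -49.2430° = +0.0051°.
1° of latitude = 3600 × 30.80 = 110880 m.
ΔN = Δφ × 110880 = -410.3 m; ΔE = Δλ × 110880 × cos(-34.7034°) = +0.0051 × 110880 × 0.822110 = 464.9 m.
Distance = √(ΔE² + ΔN²) = √(464.9² + (-410.3)²) = 620.0 m.

620 m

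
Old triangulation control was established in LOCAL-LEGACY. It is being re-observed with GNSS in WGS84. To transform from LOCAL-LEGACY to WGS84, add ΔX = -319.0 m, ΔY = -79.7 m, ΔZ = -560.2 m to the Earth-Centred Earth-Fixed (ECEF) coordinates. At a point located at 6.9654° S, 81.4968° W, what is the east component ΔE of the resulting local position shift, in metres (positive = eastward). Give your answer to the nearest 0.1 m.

At φ = -6.9654°, λ = -81.4968°: sin φ = -0.121270, cos φ = 0.992620, sin λ = -0.989008, cos λ = 0.147865.
ΔE = −sin λ·ΔX + cos λ·ΔY = −(-0.989008)·(-319.0) + (0.147865)·(-79.7) = -327.28 m.

ΔE = -327.3 m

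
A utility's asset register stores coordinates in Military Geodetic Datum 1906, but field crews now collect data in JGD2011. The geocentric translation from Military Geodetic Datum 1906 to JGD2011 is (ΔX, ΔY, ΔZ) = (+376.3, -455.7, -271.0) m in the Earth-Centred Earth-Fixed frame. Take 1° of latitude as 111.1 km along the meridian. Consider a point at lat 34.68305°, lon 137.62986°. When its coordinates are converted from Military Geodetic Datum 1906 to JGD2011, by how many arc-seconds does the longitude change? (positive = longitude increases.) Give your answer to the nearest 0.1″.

sin φ = 0.569036, cos φ = 0.822312, sin λ = 0.673917, cos λ = -0.738807.
East component: ΔE = −sin λ·ΔX + cos λ·ΔY = −(0.673917)(376.3) + (-0.738807)(-455.7) = 83.08 m.
1° of latitude spans 111100 m; at latitude φ, 1° of longitude spans that × cos φ = 91358.9 m, so Δλ = 83.08 / 91358.9 × 3600 = 3.274″.

Δλ = 3.3″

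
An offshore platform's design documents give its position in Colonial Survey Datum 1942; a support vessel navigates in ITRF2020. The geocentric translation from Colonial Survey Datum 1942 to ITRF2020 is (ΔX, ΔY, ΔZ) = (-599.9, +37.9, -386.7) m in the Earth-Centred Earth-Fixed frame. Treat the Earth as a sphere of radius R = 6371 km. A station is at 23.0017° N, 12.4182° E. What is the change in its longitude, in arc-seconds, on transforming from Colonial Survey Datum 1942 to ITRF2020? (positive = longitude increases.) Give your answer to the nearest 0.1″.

sin φ = 0.390758, cos φ = 0.920493, sin λ = 0.215046, cos λ = 0.976604.
East component: ΔE = −sin λ·ΔX + cos λ·ΔY = −(0.215046)(-599.9) + (0.976604)(37.9) = 166.02 m.
1° of latitude spans πR/180 = 111195 m; at latitude φ, 1° of longitude spans that × cos φ = 102354.2 m, so Δλ = 166.02 / 102354.2 × 3600 = 5.839″.

Δλ = 5.8″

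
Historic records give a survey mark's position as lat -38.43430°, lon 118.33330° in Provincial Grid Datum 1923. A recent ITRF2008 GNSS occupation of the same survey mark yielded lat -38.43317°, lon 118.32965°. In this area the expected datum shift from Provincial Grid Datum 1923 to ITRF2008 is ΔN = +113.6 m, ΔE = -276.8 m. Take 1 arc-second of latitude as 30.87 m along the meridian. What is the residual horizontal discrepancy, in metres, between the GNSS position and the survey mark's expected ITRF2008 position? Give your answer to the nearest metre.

43 m

Observed coordinate differences: Δφ = +0.00113°, Δλ = -0.00365°.
Converting to metres (1° lat = 111132 m, cos φ = 0.783321): observed ΔN = 125.6 m, observed ΔE = -317.7 m.
Subtracting the expected shift leaves a residual of 125.6 − (113.6) = 12.0 m north and -317.7 − (-276.8) = -40.9 m east.
Residual distance = √(12.0² + (-40.9)²) = 42.7 m.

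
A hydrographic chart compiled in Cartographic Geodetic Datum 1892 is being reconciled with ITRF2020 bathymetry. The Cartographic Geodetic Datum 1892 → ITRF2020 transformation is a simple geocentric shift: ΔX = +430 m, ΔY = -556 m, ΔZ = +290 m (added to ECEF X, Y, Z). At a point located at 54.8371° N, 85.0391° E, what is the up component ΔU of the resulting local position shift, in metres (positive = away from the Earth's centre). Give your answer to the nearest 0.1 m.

ΔU = -60.5 m

The local up (radial) axis is (cos φ cos λ, cos φ sin λ, sin φ), giving ΔU = 21.415 − 319.003 + 237.080 = -60.51 m.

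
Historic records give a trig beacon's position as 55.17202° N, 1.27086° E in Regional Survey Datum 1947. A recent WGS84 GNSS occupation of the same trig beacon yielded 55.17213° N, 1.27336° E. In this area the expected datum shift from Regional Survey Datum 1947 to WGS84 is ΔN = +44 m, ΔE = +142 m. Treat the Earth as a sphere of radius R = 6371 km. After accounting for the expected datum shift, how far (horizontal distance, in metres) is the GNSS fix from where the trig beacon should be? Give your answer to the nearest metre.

Observed coordinate differences: Δφ = +0.00011°, Δλ = +0.00250°.
Converting to metres (1° lat = 111195 m, cos φ = 0.571115): observed ΔN = 12.2 m, observed ΔE = 158.8 m.
Subtracting the expected shift leaves a residual of 12.2 − (44) = -31.8 m north and 158.8 − (142) = 16.8 m east.
Residual distance = √((-31.8)² + 16.8²) = 35.9 m.

36 m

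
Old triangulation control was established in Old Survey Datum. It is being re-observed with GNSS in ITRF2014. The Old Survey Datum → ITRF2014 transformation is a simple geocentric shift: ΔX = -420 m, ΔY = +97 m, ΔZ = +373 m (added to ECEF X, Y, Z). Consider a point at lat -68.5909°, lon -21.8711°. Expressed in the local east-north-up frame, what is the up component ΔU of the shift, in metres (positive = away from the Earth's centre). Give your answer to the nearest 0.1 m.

ΔU = -502.7 m

The local up (radial) axis is (cos φ cos λ, cos φ sin λ, sin φ), giving ΔU = -142.276 − 13.190 − 347.262 = -502.73 m.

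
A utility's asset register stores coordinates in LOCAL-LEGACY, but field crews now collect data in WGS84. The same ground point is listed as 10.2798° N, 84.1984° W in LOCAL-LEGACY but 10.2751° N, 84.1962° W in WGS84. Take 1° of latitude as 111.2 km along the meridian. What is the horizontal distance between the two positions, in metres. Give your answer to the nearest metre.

575 m

Δφ = 10.2751° − 10.2798° = -0.0047°; Δλ = -84.1962° − -84.1984° = +0.0022°.
ΔN = Δφ × 111200 = -522.6 m; ΔE = Δλ × 111200 × cos(10.2798°) = +0.0022 × 111200 × 0.983948 = 240.7 m.
Distance = √(ΔE² + ΔN²) = √(240.7² + (-522.6)²) = 575.4 m.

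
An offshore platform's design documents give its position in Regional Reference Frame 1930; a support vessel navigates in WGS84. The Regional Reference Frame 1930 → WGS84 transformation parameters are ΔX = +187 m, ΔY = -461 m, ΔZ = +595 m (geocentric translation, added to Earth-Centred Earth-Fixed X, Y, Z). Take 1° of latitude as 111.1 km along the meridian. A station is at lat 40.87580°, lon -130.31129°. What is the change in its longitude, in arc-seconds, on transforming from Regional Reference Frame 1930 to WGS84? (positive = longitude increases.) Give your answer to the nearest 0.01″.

sin φ = 0.654422, cos φ = 0.756130, sin λ = -0.762541, cos λ = -0.646940.
East component: ΔE = −sin λ·ΔX + cos λ·ΔY = −(-0.762541)(187) + (-0.646940)(-461) = 440.83 m.
1° of latitude spans 111100 m; at latitude φ, 1° of longitude spans that × cos φ = 84006.0 m, so Δλ = 440.83 / 84006.0 × 3600 = 18.892″.

Δλ = 18.89″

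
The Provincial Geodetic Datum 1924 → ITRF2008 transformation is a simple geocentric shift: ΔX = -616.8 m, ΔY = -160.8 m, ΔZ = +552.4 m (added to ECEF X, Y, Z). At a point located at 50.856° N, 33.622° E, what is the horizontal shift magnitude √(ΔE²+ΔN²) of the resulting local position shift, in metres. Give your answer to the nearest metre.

842 m

The local east axis at (φ, λ) is (−sin λ, cos λ, 0), so ΔE = −sin(33.622°)·(-616.8) + cos(33.622°)·(-160.8) = 207.63 m.
The local north axis is (−sin φ cos λ, −sin φ sin λ, cos φ), giving ΔN = 398.340 + 69.054 + 348.714 = 816.11 m.
Horizontal magnitude = √(ΔE² + ΔN²) = √(207.63² + 816.11²) = 842.11 m.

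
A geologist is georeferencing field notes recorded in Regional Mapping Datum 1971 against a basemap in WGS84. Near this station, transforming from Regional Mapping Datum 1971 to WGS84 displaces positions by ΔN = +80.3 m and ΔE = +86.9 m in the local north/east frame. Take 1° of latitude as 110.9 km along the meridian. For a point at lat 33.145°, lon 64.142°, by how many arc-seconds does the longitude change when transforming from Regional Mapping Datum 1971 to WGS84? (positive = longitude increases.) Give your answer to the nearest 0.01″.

At latitude 33.145°, cos φ = 0.837290.
1° of longitude at this latitude = 110.9 × cos φ = 92.86 km, so Δλ = 86.9 / 92855.4 = 0.0009359° = 3.369″.

Δλ = 3.37″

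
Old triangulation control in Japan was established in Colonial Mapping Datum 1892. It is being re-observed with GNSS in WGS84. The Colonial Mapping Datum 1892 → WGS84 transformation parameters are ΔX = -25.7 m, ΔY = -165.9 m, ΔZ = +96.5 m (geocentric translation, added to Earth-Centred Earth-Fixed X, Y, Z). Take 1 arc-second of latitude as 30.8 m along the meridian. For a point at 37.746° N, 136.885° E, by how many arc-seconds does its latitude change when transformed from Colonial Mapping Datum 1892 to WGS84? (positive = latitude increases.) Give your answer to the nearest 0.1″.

sin φ = 0.612162, cos φ = 0.790732, sin λ = 0.683465, cos λ = -0.729983.
North component: ΔN = −sin φ cos λ·ΔX − sin φ sin λ·ΔY + cos φ·ΔZ = −(0.612162)(-0.729983)(-25.7) − (0.612162)(0.683465)(-165.9) + (0.790732)(96.5) = 134.23 m.
1° of latitude spans 3600 × 30.80 = 110880 m, so Δφ = 134.23 / 110880 × 3600 = 4.358″.

Δφ = 4.4″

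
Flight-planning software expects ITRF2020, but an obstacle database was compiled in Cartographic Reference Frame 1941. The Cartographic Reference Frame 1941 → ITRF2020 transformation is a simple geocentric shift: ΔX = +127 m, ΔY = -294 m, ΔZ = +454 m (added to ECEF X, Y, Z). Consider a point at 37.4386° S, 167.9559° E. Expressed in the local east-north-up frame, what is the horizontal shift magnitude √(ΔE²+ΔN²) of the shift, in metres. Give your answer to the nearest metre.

360 m

The local east axis at (φ, λ) is (−sin λ, cos λ, 0), so ΔE = −sin(167.9559°)·127 + cos(167.9559°)·(-294) = 261.03 m.
The local north axis is (−sin φ cos λ, −sin φ sin λ, cos φ), giving ΔN = -75.505 − 37.294 + 360.478 = 247.68 m.
Horizontal magnitude = √(ΔE² + ΔN²) = √(261.03² + 247.68²) = 359.83 m.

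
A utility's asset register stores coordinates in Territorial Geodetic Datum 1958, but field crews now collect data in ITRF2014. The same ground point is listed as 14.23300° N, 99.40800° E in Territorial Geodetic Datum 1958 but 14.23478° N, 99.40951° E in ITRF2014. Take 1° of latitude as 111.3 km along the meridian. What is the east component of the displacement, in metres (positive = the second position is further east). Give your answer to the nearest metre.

ΔE = 163 m

Δφ = 14.23478° − 14.23300° = +0.00178°; Δλ = 99.40951° − 99.40800° = +0.00151°.
ΔN = Δφ × 111300 = 198.1 m; ΔE = Δλ × 111300 × cos(14.23300°) = +0.00151 × 111300 × 0.969304 = 162.9 m.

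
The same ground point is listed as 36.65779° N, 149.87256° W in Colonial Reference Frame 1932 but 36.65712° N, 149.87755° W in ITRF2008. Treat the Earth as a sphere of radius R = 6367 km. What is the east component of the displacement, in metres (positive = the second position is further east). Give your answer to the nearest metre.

Δφ = 36.65712° − 36.65779° = -0.00067°; Δλ = -149.87755° − -149.87256° = -0.00499°.
1° along a meridian = πR/180 = 111125 m.
ΔN = Δφ × 111125 = -74.5 m; ΔE = Δλ × 111125 × cos(36.65779°) = -0.00499 × 111125 × 0.802216 = -444.8 m.

ΔE = -445 m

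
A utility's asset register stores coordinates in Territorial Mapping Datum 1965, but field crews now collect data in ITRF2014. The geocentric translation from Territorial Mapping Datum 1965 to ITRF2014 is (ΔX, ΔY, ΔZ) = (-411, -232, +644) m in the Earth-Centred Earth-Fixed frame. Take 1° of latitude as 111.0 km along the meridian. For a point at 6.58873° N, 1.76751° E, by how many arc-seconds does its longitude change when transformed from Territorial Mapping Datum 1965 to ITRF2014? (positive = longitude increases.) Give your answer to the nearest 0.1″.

sin φ = 0.114742, cos φ = 0.993395, sin λ = 0.030844, cos λ = 0.999524.
East component: ΔE = −sin λ·ΔX + cos λ·ΔY = −(0.030844)(-411) + (0.999524)(-232) = -219.21 m.
1° of latitude spans 111000 m; at latitude φ, 1° of longitude spans that × cos φ = 110266.9 m, so Δλ = -219.21 / 110266.9 × 3600 = -7.157″.

Δλ = -7.2″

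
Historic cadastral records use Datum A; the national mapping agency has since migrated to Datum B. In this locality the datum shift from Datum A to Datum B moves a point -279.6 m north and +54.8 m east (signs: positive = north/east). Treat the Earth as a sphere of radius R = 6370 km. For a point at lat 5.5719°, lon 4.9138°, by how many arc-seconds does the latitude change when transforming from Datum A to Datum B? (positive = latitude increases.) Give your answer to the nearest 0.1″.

On a sphere of radius R, 1 rad of latitude = R, so Δφ = ΔN / R = -279.6 / 6370000 = -4.3893e-05 rad = -9.054″.

Δφ = -9.1″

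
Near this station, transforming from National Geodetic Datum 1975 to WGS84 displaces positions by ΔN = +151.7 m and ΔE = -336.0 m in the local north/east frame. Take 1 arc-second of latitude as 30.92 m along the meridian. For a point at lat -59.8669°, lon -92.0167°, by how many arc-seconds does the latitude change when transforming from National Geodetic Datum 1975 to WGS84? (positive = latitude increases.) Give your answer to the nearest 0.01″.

Δφ = 4.91″

1″ of latitude = 30.92 m, so Δφ = 151.7 / 30.92 = 4.906″.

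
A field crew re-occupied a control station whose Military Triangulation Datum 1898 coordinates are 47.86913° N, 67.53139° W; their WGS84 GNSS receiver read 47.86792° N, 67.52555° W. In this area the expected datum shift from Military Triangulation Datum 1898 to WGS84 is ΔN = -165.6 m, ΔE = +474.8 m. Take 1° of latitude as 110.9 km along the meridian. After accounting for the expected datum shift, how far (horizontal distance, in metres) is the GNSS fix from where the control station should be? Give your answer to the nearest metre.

51 m

Observed coordinate differences: Δφ = -0.00121°, Δλ = +0.00584°.
Converting to metres (1° lat = 110900 m, cos φ = 0.670826): observed ΔN = -134.2 m, observed ΔE = 434.5 m.
Subtracting the expected shift leaves a residual of -134.2 − (-165.6) = 31.4 m north and 434.5 − (474.8) = -40.3 m east.
Residual distance = √(31.4² + (-40.3)²) = 51.1 m.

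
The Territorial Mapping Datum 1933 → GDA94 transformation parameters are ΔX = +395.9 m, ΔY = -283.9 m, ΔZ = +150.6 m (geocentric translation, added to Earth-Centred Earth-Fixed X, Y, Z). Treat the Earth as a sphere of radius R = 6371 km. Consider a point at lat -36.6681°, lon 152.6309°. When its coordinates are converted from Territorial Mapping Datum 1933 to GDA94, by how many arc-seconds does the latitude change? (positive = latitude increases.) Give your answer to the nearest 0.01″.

sin φ = -0.597179, cos φ = 0.802108, sin λ = 0.459721, cos λ = -0.888063.
North component: ΔN = −sin φ cos λ·ΔX − sin φ sin λ·ΔY + cos φ·ΔZ = −(-0.597179)(-0.888063)(395.9) − (-0.597179)(0.459721)(-283.9) + (0.802108)(150.6) = -167.10 m.
1° of latitude spans πR/180 = 111195 m, so Δφ = -167.10 / 111195 × 3600 = -5.410″.

Δφ = -5.41″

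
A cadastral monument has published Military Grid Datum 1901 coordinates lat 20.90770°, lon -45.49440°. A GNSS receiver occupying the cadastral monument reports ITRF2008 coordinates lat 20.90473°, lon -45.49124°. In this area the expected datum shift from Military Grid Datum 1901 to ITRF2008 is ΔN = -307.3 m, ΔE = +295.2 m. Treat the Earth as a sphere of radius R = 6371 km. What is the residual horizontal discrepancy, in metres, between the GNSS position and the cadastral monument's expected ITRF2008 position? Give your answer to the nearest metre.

Observed coordinate differences: Δφ = -0.00297°, Δλ = +0.00316°.
Converting to metres (1° lat = 111195 m, cos φ = 0.934157): observed ΔN = -330.2 m, observed ΔE = 328.2 m.
Subtracting the expected shift leaves a residual of -330.2 − (-307.3) = -22.9 m north and 328.2 − (295.2) = 33.0 m east.
Residual distance = √((-22.9)² + 33.0²) = 40.2 m.

40 m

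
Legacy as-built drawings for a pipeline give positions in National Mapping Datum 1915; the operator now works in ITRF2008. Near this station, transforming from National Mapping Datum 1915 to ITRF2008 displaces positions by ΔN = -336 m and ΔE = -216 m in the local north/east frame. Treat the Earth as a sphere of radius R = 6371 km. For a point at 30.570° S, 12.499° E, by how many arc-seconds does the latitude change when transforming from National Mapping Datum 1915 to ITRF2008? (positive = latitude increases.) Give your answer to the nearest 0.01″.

Δφ = -10.88″

On a sphere of radius R, 1 rad of latitude = R, so Δφ = ΔN / R = -336.0 / 6371000 = -5.2739e-05 rad = -10.878″.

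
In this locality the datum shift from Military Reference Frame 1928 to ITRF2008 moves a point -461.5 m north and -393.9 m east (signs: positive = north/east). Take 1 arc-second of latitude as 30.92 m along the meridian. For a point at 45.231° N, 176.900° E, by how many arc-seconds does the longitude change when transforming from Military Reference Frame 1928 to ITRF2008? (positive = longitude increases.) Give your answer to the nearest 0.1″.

At latitude 45.231°, cos φ = 0.704250.
1″ of longitude at this latitude = 30.92 × cos φ = 21.7754 m, so Δλ = -393.9 / 21.7754 = -18.089″.

Δλ = -18.1″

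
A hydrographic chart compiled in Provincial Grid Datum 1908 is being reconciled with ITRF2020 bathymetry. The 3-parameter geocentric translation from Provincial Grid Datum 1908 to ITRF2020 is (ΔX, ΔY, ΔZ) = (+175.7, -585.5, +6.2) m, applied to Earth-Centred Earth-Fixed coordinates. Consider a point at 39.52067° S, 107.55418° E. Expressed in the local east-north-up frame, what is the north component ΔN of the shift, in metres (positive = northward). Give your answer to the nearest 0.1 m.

ΔN = -384.2 m

At φ = -39.52067°, λ = 107.55418°: sin φ = -0.636357, cos φ = 0.771395, sin λ = 0.953432, cos λ = -0.301608.
ΔN = −sin φ cos λ·ΔX − sin φ sin λ·ΔY + cos φ·ΔZ = −(-0.636357)(-0.301608)(175.7) − (-0.636357)(0.953432)(-585.5) + (0.771395)(6.2) = -384.18 m.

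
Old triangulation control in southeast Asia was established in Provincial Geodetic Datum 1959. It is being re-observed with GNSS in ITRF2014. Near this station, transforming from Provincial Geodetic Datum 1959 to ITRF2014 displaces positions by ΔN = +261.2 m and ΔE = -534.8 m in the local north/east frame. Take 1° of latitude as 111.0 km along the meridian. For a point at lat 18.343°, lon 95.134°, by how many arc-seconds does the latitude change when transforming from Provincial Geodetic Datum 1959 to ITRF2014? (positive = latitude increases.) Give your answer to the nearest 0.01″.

1° of latitude = 111.0 km, so Δφ = 261.2 / 111000 = 0.0023532° = 8.471″.

Δφ = 8.47″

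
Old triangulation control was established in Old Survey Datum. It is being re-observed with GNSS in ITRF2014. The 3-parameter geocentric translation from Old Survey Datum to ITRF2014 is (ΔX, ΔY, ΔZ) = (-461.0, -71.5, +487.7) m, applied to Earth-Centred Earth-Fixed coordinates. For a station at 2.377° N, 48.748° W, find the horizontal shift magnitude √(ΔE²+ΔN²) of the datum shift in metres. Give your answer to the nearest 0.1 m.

634.6 m

At φ = 2.377°, λ = -48.748°: sin φ = 0.041475, cos φ = 0.999140, sin λ = -0.751817, cos λ = 0.659372.
ΔE = −sin λ·ΔX + cos λ·ΔY = −(-0.751817)·(-461.0) + (0.659372)·(-71.5) = -393.73 m.
ΔN = −sin φ cos λ·ΔX − sin φ sin λ·ΔY + cos φ·ΔZ = −(0.041475)(0.659372)(-461.0) − (0.041475)(-0.751817)(-71.5) + (0.999140)(487.7) = 497.66 m.
Horizontal magnitude = √(ΔE² + ΔN²) = √((-393.73)² + 497.66²) = 634.58 m.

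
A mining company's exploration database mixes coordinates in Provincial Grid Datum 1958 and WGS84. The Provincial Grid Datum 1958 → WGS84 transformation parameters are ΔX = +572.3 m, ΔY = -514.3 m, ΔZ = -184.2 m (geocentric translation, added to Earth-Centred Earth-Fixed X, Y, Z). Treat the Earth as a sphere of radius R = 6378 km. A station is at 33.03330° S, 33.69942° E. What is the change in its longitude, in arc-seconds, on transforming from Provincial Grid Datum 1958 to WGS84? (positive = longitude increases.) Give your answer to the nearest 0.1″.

Δλ = -28.8″

sin φ = -0.545126, cos φ = 0.838354, sin λ = 0.554836, cos λ = 0.831960.
East component: ΔE = −sin λ·ΔX + cos λ·ΔY = −(0.554836)(572.3) + (0.831960)(-514.3) = -745.41 m.
1° of latitude spans πR/180 = 111317 m; at latitude φ, 1° of longitude spans that × cos φ = 93323.1 m, so Δλ = -745.41 / 93323.1 × 3600 = -28.755″.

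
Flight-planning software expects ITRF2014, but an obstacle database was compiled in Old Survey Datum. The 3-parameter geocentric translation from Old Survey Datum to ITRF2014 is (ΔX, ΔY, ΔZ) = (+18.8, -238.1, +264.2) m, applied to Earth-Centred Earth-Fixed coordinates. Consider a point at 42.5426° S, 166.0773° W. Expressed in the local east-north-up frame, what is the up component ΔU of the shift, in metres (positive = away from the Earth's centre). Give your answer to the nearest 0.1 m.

At φ = -42.5426°, λ = -166.0773°: sin φ = -0.676138, cos φ = 0.736775, sin λ = -0.240613, cos λ = -0.970621.
ΔU = cos φ cos λ·ΔX + cos φ sin λ·ΔY + sin φ·ΔZ = (0.736775)(-0.970621)(18.8) + (0.736775)(-0.240613)(-238.1) + (-0.676138)(264.2) = -149.87 m.

ΔU = -149.9 m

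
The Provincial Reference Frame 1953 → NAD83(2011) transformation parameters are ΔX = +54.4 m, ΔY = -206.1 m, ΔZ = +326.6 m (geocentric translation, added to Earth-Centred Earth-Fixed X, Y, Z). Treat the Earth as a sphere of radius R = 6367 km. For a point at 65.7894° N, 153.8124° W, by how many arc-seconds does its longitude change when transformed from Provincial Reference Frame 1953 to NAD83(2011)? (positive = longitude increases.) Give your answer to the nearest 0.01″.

Δλ = 16.51″

sin φ = 0.912044, cos φ = 0.410092, sin λ = -0.441312, cos λ = -0.897354.
East component: ΔE = −sin λ·ΔX + cos λ·ΔY = −(-0.441312)(54.4) + (-0.897354)(-206.1) = 208.95 m.
1° of latitude spans πR/180 = 111125 m; at latitude φ, 1° of longitude spans that × cos φ = 45571.5 m, so Δλ = 208.95 / 45571.5 × 3600 = 16.507″.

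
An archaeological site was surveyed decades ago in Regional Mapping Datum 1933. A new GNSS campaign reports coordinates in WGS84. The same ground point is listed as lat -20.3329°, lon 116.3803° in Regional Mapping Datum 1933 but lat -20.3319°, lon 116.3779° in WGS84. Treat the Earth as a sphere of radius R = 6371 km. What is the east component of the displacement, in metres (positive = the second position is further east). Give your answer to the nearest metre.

ΔE = -250 m

Δφ = -20.3319° − -20.3329° = +0.0010°; Δλ = 116.3779° − 116.3803° = -0.0024°.
1° along a meridian = πR/180 = 111195 m.
ΔN = Δφ × 111195 = 111.2 m; ΔE = Δλ × 111195 × cos(-20.3329°) = -0.0024 × 111195 × 0.937690 = -250.2 m.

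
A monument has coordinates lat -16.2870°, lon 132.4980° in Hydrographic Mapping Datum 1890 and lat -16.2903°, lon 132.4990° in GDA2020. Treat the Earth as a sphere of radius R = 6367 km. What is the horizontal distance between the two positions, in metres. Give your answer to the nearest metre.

Δφ = -16.2903° − -16.2870° = -0.0033°; Δλ = 132.4990° − 132.4980° = +0.0010°.
1° along a meridian = πR/180 = 111125 m.
ΔN = Δφ × 111125 = -366.7 m; ΔE = Δλ × 111125 × cos(-16.2870°) = +0.0010 × 111125 × 0.959869 = 106.7 m.
Distance = √(ΔE² + ΔN²) = √(106.7² + (-366.7)²) = 381.9 m.

382 m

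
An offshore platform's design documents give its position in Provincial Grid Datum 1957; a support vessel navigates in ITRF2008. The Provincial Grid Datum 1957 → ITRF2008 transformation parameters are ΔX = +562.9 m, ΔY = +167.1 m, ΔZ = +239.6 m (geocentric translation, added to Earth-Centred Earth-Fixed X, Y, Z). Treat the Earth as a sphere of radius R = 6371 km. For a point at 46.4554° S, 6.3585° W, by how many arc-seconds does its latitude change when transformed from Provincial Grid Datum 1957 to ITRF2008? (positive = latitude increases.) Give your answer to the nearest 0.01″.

sin φ = -0.724838, cos φ = 0.688919, sin λ = -0.110749, cos λ = 0.993848.
North component: ΔN = −sin φ cos λ·ΔX − sin φ sin λ·ΔY + cos φ·ΔZ = −(-0.724838)(0.993848)(562.9) − (-0.724838)(-0.110749)(167.1) + (0.688919)(239.6) = 557.15 m.
1° of latitude spans πR/180 = 111195 m, so Δφ = 557.15 / 111195 × 3600 = 18.038″.

Δφ = 18.04″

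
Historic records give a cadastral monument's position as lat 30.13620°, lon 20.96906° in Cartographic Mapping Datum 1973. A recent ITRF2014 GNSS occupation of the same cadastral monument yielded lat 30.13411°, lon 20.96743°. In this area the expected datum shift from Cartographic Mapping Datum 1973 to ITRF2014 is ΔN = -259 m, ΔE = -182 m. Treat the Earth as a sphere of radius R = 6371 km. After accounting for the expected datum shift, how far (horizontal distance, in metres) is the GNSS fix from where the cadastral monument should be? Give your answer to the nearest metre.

Observed coordinate differences: Δφ = -0.00209°, Δλ = -0.00163°.
Converting to metres (1° lat = 111195 m, cos φ = 0.864834): observed ΔN = -232.4 m, observed ΔE = -156.7 m.
Subtracting the expected shift leaves a residual of -232.4 − (-259) = 26.6 m north and -156.7 − (-182) = 25.3 m east.
Residual distance = √(26.6² + 25.3²) = 36.7 m.

37 m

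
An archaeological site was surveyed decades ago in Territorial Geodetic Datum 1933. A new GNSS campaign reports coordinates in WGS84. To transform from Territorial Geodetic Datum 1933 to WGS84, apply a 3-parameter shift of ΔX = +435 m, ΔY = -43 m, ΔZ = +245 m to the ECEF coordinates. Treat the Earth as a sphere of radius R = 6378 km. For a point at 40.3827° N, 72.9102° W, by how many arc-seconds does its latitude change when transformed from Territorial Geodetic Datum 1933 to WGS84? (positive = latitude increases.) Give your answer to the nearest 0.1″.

Δφ = 2.5″

sin φ = 0.647890, cos φ = 0.761734, sin λ = -0.955845, cos λ = 0.293870.
North component: ΔN = −sin φ cos λ·ΔX − sin φ sin λ·ΔY + cos φ·ΔZ = −(0.647890)(0.293870)(435) − (0.647890)(-0.955845)(-43) + (0.761734)(245) = 77.17 m.
1° of latitude spans πR/180 = 111317 m, so Δφ = 77.17 / 111317 × 3600 = 2.496″.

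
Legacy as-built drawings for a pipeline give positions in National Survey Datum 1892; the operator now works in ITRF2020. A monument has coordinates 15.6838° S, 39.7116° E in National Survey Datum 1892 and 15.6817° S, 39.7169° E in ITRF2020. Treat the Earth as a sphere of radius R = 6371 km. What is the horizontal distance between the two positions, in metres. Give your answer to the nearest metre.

Δφ = -15.6817° − -15.6838° = +0.0021°; Δλ = 39.7169° − 39.7116° = +0.0053°.
1° along a meridian = πR/180 = 111195 m.
ΔN = Δφ × 111195 = 233.5 m; ΔE = Δλ × 111195 × cos(-15.6838°) = +0.0053 × 111195 × 0.962768 = 567.4 m.
Distance = √(ΔE² + ΔN²) = √(567.4² + 233.5²) = 613.6 m.

614 m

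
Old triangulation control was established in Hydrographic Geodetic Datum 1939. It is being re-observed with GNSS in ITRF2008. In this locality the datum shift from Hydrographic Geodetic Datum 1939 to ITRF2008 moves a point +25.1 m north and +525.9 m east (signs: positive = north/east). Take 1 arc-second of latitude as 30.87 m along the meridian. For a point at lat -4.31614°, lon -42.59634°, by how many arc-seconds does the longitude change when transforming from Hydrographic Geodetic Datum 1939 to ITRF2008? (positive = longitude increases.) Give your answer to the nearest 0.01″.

At latitude -4.31614°, cos φ = 0.997164.
1″ of longitude at this latitude = 30.87 × cos φ = 30.7825 m, so Δλ = 525.9 / 30.7825 = 17.084″.

Δλ = 17.08″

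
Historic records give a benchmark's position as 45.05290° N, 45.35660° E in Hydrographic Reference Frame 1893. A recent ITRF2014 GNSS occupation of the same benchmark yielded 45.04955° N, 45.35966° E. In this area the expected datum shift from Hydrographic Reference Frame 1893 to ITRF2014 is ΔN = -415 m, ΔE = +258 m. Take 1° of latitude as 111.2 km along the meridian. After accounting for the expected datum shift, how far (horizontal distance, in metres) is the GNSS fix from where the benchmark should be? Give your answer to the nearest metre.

46 m

Observed coordinate differences: Δφ = -0.00335°, Δλ = +0.00306°.
Converting to metres (1° lat = 111200 m, cos φ = 0.706454): observed ΔN = -372.5 m, observed ΔE = 240.4 m.
Subtracting the expected shift leaves a residual of -372.5 − (-415) = 42.5 m north and 240.4 − (258) = -17.6 m east.
Residual distance = √(42.5² + (-17.6)²) = 46.0 m.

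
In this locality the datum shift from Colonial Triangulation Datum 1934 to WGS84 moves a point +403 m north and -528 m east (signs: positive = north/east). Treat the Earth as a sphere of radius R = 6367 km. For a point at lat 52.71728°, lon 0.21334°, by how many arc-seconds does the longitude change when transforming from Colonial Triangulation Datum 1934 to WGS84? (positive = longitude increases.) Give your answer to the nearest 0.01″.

At latitude 52.71728°, cos φ = 0.605748.
One radian of longitude at latitude φ spans R cos φ, so Δλ = ΔE / (R cos φ) = -528.0 / (6367000 × 0.605748) = -1.3690e-04 rad = -28.238″.

Δλ = -28.24″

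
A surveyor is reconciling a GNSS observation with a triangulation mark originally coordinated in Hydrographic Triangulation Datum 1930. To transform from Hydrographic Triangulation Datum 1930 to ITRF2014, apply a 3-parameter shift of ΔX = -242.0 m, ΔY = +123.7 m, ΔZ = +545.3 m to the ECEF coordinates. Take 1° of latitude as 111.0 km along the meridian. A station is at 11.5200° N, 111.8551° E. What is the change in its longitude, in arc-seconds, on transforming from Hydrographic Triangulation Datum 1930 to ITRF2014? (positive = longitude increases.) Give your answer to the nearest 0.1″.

sin φ = 0.199710, cos φ = 0.979855, sin λ = 0.928128, cos λ = -0.372261.
East component: ΔE = −sin λ·ΔX + cos λ·ΔY = −(0.928128)(-242.0) + (-0.372261)(123.7) = 178.56 m.
1° of latitude spans 111000 m; at latitude φ, 1° of longitude spans that × cos φ = 108763.9 m, so Δλ = 178.56 / 108763.9 × 3600 = 5.910″.

Δλ = 5.9″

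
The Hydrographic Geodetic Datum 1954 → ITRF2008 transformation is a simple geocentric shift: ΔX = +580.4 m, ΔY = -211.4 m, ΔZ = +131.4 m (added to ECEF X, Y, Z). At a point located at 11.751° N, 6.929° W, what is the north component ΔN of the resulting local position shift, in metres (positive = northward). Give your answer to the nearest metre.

ΔN = 6 m

At φ = 11.751°, λ = -6.929°: sin φ = 0.203659, cos φ = 0.979042, sin λ = -0.120639, cos λ = 0.992696.
ΔN = −sin φ cos λ·ΔX − sin φ sin λ·ΔY + cos φ·ΔZ = −(0.203659)(0.992696)(580.4) − (0.203659)(-0.120639)(-211.4) + (0.979042)(131.4) = 6.11 m.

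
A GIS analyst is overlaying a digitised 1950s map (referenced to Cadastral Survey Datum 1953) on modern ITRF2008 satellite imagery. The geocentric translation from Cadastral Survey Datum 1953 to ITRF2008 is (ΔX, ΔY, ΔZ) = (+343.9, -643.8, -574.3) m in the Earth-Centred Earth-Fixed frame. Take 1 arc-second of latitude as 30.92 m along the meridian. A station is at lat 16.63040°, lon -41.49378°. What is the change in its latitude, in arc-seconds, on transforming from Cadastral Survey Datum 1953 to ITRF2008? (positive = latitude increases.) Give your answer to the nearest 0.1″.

Δφ = -24.1″

sin φ = 0.286197, cos φ = 0.958171, sin λ = -0.662539, cos λ = 0.749028.
North component: ΔN = −sin φ cos λ·ΔX − sin φ sin λ·ΔY + cos φ·ΔZ = −(0.286197)(0.749028)(343.9) − (0.286197)(-0.662539)(-643.8) + (0.958171)(-574.3) = -746.07 m.
1° of latitude spans 3600 × 30.92 = 111312 m, so Δφ = -746.07 / 111312 × 3600 = -24.129″.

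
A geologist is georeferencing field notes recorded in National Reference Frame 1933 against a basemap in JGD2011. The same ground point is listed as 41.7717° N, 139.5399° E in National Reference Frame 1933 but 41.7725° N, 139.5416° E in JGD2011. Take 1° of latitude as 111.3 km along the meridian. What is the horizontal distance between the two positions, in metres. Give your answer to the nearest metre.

Δφ = 41.7725° − 41.7717° = +0.0008°; Δλ = 139.5416° − 139.5399° = +0.0017°.
ΔN = Δφ × 111300 = 89.0 m; ΔE = Δλ × 111300 × cos(41.7717°) = +0.0017 × 111300 × 0.745805 = 141.1 m.
Distance = √(ΔE² + ΔN²) = √(141.1² + 89.0²) = 166.9 m.

167 m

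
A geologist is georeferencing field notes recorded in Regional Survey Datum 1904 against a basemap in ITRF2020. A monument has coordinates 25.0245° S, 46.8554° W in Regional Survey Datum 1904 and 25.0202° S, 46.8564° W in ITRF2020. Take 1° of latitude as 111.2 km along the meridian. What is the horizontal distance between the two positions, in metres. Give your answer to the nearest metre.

Δφ = -25.0202° − -25.0245° = +0.0043°; Δλ = -46.8564° − -46.8554° = -0.0010°.
ΔN = Δφ × 111200 = 478.2 m; ΔE = Δλ × 111200 × cos(-25.0245°) = -0.0010 × 111200 × 0.906127 = -100.8 m.
Distance = √(ΔE² + ΔN²) = √((-100.8)² + 478.2²) = 488.7 m.

489 m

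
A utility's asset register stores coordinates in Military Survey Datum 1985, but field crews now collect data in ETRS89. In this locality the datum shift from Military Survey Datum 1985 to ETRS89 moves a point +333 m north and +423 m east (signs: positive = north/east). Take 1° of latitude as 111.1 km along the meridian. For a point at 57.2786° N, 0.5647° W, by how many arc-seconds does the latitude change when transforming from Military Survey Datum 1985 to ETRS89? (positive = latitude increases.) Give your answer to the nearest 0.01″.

Δφ = 10.79″

1° of latitude = 111.1 km, so Δφ = 333.0 / 111100 = 0.0029973° = 10.790″.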